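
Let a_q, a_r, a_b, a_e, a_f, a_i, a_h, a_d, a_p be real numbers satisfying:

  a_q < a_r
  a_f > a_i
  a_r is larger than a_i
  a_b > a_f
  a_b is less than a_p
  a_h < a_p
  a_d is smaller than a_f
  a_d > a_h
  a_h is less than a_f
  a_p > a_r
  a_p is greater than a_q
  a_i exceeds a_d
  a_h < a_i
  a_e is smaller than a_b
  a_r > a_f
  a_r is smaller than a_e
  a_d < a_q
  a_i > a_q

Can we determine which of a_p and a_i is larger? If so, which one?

a_i < a_f and a_f < a_r give a_i < a_r.
With a_r < a_e: a_i < a_f < a_r < a_e.
With a_e < a_b: a_i < a_f < a_r < a_e < a_b.
With a_b < a_p: a_i < a_f < a_r < a_e < a_b < a_p.
So a_p is larger.

a_p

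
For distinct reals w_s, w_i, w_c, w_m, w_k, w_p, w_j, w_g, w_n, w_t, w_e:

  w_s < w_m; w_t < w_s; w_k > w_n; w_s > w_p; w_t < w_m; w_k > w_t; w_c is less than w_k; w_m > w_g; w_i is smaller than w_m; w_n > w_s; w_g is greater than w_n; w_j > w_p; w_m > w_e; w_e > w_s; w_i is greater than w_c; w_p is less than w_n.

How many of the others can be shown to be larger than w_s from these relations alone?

5

Directly above w_s: w_n, w_e, w_m.
One step further: w_g, w_k (5 so far).
Nothing else is reachable above w_s; 5 in all.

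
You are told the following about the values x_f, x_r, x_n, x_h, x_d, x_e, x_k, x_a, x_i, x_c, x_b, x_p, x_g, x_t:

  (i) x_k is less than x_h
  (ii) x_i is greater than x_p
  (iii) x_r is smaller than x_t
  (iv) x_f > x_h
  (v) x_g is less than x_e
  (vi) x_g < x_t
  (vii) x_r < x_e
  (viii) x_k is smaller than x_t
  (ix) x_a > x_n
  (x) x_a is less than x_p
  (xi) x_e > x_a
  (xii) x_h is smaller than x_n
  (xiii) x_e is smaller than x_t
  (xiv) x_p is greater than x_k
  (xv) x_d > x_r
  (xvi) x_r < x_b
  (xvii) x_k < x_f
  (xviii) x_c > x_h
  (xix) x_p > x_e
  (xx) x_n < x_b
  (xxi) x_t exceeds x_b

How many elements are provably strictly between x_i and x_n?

3

Chaining upward from x_n reaches: x_a, x_b, x_e, x_t, x_p.
Chaining downward from x_i reaches: x_g, x_k, x_r, x_h, x_a, x_e, x_p.
Strictly between x_n and x_i are those in both lists: x_a, x_e, x_p — 3 elements.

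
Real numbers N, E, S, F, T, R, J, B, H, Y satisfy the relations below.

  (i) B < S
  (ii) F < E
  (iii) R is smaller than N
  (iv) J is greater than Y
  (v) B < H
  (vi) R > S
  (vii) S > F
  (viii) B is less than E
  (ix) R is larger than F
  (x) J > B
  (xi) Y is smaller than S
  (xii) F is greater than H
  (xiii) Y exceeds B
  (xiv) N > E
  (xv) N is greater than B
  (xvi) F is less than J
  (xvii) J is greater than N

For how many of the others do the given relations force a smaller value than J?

From J the given relations immediately reach B, Y, F, N.
From those, H, E, R — 7 in total.
From those, S — 8 in total.
No other element is forced below J by the given relations, so the count is 8.

8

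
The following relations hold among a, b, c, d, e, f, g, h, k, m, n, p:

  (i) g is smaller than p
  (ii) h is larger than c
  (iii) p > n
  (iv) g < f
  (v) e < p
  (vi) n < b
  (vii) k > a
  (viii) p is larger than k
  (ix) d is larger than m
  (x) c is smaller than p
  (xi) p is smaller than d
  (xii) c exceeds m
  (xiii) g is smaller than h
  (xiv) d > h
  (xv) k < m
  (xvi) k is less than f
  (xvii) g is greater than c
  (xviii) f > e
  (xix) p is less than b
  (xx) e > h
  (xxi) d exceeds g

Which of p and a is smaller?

Following the relations from a: a < k < m < c < g < h < e < p.
So a < p; a is the smaller of the two.

a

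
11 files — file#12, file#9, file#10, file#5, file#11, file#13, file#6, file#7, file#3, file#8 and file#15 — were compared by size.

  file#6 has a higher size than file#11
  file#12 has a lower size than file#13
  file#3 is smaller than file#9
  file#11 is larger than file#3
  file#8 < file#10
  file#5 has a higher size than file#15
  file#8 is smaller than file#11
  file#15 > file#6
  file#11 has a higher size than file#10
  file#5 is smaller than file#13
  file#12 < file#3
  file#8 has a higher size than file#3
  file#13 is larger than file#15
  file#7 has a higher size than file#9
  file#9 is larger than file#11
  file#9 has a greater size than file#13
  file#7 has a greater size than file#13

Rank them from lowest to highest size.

file#12 < file#3 < file#8 < file#10 < file#11 < file#6 < file#15 < file#5 < file#13 < file#9 < file#7

Each adjacent pair is fixed by a given relation: file#12 < file#3; file#3 < file#8; file#8 < file#10; file#10 < file#11; file#11 < file#6; file#6 < file#15; file#15 < file#5; file#5 < file#13; file#13 < file#9; file#9 < file#7. Chaining them end to end gives the full order.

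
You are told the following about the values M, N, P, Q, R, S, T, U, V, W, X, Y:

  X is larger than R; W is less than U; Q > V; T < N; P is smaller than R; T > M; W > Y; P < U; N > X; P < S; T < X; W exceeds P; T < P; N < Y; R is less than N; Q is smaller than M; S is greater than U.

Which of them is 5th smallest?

The consecutive relations fix a unique order: V < Q < M < T < P < R < X < N < Y < W < U < S.
Counting 5 from the smallest end gives P.

P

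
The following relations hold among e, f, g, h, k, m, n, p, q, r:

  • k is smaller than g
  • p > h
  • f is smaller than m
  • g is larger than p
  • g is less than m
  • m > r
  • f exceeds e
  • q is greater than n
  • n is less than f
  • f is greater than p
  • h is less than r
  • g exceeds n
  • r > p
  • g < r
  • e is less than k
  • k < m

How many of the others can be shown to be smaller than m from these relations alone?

8

Directly below m: k, f, g, r.
One step further: n, h, p, e (8 so far).
No other element is forced below m by the given relations, so the count is 8.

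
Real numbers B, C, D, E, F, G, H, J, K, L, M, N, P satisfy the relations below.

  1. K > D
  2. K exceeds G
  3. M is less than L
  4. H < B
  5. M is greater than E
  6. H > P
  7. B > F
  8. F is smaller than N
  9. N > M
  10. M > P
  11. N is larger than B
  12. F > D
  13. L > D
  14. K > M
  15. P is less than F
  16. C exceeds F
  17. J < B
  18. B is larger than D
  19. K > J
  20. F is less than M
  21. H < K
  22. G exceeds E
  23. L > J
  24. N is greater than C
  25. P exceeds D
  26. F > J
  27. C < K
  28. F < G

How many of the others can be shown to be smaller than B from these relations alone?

Directly below B: D, J, H, F.
One step further: P (5 so far).
Nothing else is reachable below B; 5 in all.

5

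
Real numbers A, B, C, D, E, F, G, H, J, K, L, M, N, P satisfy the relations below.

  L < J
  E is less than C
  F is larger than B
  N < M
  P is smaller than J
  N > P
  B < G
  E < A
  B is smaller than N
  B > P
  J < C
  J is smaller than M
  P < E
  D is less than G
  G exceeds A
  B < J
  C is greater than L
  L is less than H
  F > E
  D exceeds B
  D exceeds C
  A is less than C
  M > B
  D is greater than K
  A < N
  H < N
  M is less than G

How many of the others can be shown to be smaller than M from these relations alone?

Directly below M: B, J, N.
One step further: L, P, A, H (7 so far).
One step further: E (8 so far).
Nothing else is reachable below M; 8 in all.

8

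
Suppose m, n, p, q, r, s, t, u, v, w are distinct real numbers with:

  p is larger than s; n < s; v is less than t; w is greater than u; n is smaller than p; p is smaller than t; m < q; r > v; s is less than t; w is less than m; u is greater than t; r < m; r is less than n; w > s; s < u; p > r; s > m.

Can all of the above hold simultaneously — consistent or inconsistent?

inconsistent

Chaining the given relations yields s < p < t < u < w < m, so s < m. But one relation states m < s. These cannot both hold.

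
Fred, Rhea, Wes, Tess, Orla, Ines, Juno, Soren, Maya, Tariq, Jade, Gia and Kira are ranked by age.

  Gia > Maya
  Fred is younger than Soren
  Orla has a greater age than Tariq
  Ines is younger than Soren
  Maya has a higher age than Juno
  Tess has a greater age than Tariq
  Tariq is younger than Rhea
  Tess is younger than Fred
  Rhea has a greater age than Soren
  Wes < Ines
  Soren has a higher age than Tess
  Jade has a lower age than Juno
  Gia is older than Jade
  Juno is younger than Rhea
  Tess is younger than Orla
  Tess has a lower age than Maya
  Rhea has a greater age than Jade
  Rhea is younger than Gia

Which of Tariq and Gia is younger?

The relevant relations are Tariq < Tess; Tess < Fred; Fred < Soren; Soren < Rhea; Rhea < Gia.
Together: Tariq < Tess < Fred < Soren < Rhea < Gia.
So Tariq < Gia; Tariq is the younger of the two.

Tariq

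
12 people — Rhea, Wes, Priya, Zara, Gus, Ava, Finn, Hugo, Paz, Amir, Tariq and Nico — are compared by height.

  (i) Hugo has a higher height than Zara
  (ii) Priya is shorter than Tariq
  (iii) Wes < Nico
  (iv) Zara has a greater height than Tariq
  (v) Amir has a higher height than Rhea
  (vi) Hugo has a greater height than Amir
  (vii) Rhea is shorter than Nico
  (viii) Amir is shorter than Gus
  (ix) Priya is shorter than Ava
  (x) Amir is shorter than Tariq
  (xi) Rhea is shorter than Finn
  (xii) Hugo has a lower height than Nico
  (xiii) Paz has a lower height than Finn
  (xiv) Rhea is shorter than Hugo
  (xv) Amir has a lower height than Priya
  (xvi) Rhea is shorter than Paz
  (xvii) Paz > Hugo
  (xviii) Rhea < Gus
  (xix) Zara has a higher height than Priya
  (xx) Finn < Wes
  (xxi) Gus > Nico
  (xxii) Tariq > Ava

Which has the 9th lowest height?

The consecutive relations fix a unique order: Rhea < Amir < Priya < Ava < Tariq < Zara < Hugo < Paz < Finn < Wes < Nico < Gus.
The 9th smallest is Finn.

Finn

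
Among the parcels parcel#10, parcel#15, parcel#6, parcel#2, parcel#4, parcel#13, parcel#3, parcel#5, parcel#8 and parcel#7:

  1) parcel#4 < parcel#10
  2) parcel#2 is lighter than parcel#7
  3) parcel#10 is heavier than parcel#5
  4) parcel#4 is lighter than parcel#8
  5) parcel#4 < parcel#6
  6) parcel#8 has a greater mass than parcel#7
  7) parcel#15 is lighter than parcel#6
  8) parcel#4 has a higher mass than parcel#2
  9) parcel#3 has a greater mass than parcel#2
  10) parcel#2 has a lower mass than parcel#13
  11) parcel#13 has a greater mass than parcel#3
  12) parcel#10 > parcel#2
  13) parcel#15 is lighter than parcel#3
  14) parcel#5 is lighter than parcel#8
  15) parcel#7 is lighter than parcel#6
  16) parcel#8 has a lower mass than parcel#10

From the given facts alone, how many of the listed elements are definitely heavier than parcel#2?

7

The elements the relations force above parcel#2 are parcel#4, parcel#7, parcel#3, parcel#8, parcel#13, parcel#10, parcel#6 — no chain reaches any other.
That is 7.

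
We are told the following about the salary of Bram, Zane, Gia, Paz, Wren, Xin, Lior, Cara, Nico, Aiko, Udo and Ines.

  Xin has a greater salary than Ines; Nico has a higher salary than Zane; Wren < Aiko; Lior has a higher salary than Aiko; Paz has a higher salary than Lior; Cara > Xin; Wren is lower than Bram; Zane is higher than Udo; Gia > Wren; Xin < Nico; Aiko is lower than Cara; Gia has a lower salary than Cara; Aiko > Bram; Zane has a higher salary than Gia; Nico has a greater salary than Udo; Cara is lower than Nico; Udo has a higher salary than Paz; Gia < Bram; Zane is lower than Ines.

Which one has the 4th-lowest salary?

Aiko

The consecutive relations fix a unique order: Wren < Gia < Bram < Aiko < Lior < Paz < Udo < Zane < Ines < Xin < Cara < Nico.
Counting 4 from the smallest end gives Aiko.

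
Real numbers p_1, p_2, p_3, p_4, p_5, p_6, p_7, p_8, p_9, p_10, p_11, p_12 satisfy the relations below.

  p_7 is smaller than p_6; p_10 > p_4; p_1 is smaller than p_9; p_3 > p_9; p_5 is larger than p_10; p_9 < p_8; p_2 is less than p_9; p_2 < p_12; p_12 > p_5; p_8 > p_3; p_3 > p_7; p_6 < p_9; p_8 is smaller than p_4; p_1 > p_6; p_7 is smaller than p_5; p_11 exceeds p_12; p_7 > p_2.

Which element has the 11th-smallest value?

p_12

Piecing the relations together gives one ordering: p_2 < p_7 < p_6 < p_1 < p_9 < p_3 < p_8 < p_4 < p_10 < p_5 < p_12 < p_11.
The 11th smallest is p_12.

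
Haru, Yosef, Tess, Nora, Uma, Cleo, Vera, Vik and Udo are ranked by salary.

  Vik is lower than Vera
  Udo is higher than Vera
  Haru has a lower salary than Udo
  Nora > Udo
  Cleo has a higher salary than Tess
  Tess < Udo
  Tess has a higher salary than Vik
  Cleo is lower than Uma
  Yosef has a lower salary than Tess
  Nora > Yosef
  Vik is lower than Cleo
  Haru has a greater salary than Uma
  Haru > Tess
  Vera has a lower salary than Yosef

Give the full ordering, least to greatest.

The consecutive links are each given: Vik < Vera; Vera < Yosef; Yosef < Tess; Tess < Cleo; Cleo < Uma; Uma < Haru; Haru < Udo; Udo < Nora.

Vik < Vera < Yosef < Tess < Cleo < Uma < Haru < Udo < Nora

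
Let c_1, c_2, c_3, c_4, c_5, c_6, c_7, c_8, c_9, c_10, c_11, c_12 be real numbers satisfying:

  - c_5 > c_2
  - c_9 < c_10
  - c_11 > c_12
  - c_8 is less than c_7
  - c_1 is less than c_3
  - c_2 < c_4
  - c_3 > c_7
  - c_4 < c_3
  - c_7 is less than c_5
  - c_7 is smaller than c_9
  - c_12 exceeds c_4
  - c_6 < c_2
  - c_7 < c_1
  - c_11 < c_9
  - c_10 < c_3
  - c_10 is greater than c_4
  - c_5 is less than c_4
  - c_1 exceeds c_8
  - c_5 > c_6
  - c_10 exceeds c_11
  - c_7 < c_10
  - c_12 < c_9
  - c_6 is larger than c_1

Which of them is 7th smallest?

Piecing the relations together gives one ordering: c_8 < c_7 < c_1 < c_6 < c_2 < c_5 < c_4 < c_12 < c_11 < c_9 < c_10 < c_3.
The 7th smallest is c_4.

c_4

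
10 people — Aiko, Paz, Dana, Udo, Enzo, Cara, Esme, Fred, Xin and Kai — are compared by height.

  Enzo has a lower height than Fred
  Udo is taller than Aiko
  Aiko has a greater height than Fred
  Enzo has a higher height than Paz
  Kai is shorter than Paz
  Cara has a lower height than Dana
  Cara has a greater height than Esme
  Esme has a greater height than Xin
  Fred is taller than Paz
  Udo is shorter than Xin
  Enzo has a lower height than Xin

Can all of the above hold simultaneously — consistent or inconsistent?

consistent

The single ordering Kai < Paz < Enzo < Fred < Aiko < Udo < Xin < Esme < Cara < Dana satisfies every listed relation, so no contradiction arises.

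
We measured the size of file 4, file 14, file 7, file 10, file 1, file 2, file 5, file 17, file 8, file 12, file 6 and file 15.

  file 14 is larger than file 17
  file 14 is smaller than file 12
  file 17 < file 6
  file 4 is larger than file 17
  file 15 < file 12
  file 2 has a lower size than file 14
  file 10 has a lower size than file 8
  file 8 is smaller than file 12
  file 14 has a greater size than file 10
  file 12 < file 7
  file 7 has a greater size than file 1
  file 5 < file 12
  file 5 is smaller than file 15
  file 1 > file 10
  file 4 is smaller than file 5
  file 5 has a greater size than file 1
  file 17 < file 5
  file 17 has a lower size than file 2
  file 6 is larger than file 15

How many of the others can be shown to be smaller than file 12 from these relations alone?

From file 12 the given relations immediately reach file 8, file 14, file 5, file 15.
From those, file 17, file 10, file 2, file 1, file 4 — 9 in total.
Nothing else is reachable below file 12; 9 in all.

9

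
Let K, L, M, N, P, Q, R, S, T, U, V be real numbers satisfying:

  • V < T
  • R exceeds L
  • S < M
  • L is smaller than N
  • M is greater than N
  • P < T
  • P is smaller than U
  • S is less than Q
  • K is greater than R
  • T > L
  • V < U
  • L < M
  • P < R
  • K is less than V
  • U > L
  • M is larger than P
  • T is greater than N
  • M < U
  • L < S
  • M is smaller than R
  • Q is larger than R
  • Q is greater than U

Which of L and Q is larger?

Q

Link the given pairs in sequence: L < S; S < M; M < R; R < K; K < V; V < U; U < Q.
Together: L < S < M < R < K < V < U < Q.
So L < Q; Q is the larger of the two.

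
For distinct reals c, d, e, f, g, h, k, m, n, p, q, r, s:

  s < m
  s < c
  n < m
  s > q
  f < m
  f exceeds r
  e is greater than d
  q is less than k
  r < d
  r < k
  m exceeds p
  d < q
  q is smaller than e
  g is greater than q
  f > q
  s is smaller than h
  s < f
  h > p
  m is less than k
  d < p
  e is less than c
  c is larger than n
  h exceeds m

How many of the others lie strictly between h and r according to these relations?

6

Chaining upward from r reaches: d, q, s, p, e, f, m, g, k, c.
Chaining downward from h reaches: d, q, s, p, n, f, m.
Strictly between r and h are those in both lists: d, q, s, p, f, m — 6 elements.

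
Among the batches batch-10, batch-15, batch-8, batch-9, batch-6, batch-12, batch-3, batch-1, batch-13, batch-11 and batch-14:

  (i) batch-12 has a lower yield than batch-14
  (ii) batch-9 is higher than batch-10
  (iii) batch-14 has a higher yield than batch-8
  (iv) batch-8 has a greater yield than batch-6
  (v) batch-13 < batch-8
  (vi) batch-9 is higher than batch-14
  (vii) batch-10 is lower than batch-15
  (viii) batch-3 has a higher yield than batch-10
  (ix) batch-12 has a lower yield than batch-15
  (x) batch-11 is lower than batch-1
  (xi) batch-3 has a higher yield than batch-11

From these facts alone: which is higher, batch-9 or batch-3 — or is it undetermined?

Following every chain through batch-9: below batch-9 we get batch-6, batch-12, batch-10, batch-13, batch-8, batch-14.
batch-3 is not reached, and no chain runs the other way from batch-3 to batch-9.
So the given relations leave the order of batch-9 and batch-3 undetermined.

undetermined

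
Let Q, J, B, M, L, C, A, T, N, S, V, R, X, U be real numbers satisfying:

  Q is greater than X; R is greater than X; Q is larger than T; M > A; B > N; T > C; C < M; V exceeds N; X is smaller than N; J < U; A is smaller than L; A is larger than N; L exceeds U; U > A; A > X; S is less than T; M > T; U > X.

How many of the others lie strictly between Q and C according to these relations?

1

The relations place C below Q. An element lies strictly between them when it is forced above C and also forced below Q.
Above C: {T, M}. Below Q: {X, S, T}.
Intersection: {T} — 1.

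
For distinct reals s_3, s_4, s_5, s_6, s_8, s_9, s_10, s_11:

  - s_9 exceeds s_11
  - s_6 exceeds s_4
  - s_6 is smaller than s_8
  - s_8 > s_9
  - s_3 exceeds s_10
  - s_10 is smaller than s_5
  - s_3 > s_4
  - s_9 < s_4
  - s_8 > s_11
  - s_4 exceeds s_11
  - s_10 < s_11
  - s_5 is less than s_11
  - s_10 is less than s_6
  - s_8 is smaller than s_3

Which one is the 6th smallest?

s_6

The consecutive relations fix a unique order: s_10 < s_5 < s_11 < s_9 < s_4 < s_6 < s_8 < s_3.
The 6th smallest is s_6.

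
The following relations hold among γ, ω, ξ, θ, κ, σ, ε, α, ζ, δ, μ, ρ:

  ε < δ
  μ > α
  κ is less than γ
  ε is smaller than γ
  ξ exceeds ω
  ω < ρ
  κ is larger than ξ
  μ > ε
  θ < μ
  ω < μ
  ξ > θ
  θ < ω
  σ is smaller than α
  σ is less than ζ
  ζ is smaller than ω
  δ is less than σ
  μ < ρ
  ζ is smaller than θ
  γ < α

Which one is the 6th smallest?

ω

Piecing the relations together gives one ordering: ε < δ < σ < ζ < θ < ω < ξ < κ < γ < α < μ < ρ.
The 6th smallest is ω.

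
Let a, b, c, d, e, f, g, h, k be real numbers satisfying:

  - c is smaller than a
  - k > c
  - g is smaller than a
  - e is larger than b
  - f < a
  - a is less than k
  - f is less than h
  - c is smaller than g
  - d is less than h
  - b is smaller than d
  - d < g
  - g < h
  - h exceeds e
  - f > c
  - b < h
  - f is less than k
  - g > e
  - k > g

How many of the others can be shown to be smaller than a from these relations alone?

From a the given relations immediately reach c, f, g.
From those, d, e — 5 in total.
From those, b — 6 in total.
Nothing else is reachable below a; 6 in all.

6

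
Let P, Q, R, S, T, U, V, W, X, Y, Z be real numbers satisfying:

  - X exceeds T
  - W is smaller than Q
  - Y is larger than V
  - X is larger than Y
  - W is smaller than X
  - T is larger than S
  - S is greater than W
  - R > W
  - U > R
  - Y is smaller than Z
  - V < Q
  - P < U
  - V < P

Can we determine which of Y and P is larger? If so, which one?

Following every chain through Y: above Y we get Z, X; below Y we get V.
P is not reached, and no chain runs the other way from P to Y.
So the given relations leave the order of Y and P undetermined.

undetermined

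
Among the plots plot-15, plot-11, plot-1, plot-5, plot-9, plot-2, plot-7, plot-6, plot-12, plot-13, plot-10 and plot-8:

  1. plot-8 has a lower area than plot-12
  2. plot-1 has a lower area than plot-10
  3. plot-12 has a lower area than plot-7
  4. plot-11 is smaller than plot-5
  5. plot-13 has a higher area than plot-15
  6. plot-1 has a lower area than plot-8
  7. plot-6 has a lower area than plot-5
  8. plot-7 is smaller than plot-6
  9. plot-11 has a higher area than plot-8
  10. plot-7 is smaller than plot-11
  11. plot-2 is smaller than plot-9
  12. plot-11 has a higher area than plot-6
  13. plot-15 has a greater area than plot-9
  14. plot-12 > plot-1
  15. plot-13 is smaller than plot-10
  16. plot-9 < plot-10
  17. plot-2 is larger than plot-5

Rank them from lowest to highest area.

Nothing is placed below plot-1, so it is least; from there plot-1 < plot-8; plot-8 < plot-12; plot-12 < plot-7; plot-7 < plot-6; plot-6 < plot-11; plot-11 < plot-5; plot-5 < plot-2; plot-2 < plot-9; plot-9 < plot-15; plot-15 < plot-13; plot-13 < plot-10, each given directly.

plot-1 < plot-8 < plot-12 < plot-7 < plot-6 < plot-11 < plot-5 < plot-2 < plot-9 < plot-15 < plot-13 < plot-10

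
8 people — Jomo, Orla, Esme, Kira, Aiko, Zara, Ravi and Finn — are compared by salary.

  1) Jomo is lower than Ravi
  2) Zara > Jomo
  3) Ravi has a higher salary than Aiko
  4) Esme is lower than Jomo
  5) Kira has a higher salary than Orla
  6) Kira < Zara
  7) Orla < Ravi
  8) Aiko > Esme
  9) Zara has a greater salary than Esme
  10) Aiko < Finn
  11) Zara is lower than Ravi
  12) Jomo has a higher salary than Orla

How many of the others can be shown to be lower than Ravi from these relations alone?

6

The elements the relations force below Ravi are Esme, Aiko, Orla, Jomo, Kira, Zara — no chain reaches any other.
That is 6.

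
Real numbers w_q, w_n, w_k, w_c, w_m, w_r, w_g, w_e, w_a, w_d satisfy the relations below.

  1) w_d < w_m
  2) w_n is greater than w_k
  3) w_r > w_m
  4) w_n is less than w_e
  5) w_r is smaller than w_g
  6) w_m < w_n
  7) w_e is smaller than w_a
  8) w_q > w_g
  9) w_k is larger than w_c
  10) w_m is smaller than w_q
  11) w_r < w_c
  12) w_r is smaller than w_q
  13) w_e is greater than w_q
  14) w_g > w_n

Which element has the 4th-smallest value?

w_c

Chaining the given pairs: w_d < w_m < w_r < w_c < w_k < w_n < w_g < w_q < w_e < w_a.
Counting 4 from the smallest end gives w_c.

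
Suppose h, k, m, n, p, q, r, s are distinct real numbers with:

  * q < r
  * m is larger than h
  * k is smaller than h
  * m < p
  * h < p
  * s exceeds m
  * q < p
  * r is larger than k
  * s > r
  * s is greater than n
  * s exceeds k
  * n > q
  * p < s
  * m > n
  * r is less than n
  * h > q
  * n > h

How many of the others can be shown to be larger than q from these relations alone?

6

Directly above q: h, r, n, p.
One step further: m, s (6 so far).
Nothing else is reachable above q; 6 in all.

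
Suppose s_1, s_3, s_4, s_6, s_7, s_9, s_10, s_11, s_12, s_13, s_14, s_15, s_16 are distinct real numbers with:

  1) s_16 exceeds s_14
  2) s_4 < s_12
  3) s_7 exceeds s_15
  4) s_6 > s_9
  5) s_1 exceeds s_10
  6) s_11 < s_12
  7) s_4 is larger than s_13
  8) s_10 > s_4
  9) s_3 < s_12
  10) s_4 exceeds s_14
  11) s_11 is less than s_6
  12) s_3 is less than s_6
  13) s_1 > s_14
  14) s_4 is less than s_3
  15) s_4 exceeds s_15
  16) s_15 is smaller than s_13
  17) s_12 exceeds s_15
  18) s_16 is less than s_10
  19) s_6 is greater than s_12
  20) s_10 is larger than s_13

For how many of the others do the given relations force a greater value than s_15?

8

From s_15 the given relations immediately reach s_7, s_13, s_4, s_12.
From those, s_3, s_10, s_6 — 7 in total.
From those, s_1 — 8 in total.
Nothing else is reachable above s_15; 8 in all.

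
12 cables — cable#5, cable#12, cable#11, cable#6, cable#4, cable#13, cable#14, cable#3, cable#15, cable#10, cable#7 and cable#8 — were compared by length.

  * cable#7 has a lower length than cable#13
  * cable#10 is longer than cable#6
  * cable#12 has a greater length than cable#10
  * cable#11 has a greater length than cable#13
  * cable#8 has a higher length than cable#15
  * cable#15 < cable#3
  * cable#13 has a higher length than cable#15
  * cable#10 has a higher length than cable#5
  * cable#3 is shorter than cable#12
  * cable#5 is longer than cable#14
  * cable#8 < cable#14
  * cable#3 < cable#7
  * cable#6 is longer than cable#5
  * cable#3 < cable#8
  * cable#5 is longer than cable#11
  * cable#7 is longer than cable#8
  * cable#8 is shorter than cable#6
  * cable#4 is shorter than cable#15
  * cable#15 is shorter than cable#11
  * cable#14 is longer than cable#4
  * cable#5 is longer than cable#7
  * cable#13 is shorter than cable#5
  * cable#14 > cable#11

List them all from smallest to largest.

cable#4 < cable#15 < cable#3 < cable#8 < cable#7 < cable#13 < cable#11 < cable#14 < cable#5 < cable#6 < cable#10 < cable#12

Each adjacent pair is fixed by a given relation: cable#4 < cable#15; cable#15 < cable#3; cable#3 < cable#8; cable#8 < cable#7; cable#7 < cable#13; cable#13 < cable#11; cable#11 < cable#14; cable#14 < cable#5; cable#5 < cable#6; cable#6 < cable#10; cable#10 < cable#12. Chaining them end to end gives the full order.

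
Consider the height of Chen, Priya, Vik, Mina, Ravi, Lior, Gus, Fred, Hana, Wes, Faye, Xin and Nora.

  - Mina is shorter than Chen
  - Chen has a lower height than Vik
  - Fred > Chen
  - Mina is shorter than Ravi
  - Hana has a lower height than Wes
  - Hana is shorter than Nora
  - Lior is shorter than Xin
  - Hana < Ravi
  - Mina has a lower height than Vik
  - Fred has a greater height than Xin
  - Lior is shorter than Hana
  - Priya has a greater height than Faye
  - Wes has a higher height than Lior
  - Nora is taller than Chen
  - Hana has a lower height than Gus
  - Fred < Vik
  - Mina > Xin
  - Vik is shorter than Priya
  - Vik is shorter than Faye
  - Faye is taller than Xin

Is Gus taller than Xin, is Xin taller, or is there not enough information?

Following every chain through Xin: above Xin we get Mina, Chen, Fred, Ravi, Vik, Faye, Priya, Nora; below Xin we get Lior.
Gus is not reached, and no chain runs the other way from Gus to Xin.
So the given relations leave the order of Xin and Gus undetermined.

undetermined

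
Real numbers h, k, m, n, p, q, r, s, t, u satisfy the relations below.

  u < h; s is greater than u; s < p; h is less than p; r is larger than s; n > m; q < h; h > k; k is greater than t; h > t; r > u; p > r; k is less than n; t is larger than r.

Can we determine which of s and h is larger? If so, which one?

h

The relevant relations are s < r; r < t; t < k; k < h.
Together: s < r < t < k < h.
So h is larger.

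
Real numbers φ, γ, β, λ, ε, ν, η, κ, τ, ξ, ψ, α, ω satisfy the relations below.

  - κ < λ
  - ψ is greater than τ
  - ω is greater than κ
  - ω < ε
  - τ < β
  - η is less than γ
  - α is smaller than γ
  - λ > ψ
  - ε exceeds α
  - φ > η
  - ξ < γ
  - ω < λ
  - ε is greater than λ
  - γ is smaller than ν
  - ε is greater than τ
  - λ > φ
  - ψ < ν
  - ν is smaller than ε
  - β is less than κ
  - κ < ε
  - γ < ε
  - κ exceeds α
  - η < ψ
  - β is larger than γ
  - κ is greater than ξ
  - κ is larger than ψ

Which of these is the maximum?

ξ is not greatest since ξ < κ; α is not greatest since α < ε; η is not greatest since η < γ; τ is not greatest since τ < ψ; γ is not greatest since γ < ε; β is not greatest since β < κ; ψ is not greatest since ψ < λ; κ is not greatest since κ < ω; ν is not greatest since ν < ε; ω is not greatest since ω < λ; φ is not greatest since φ < λ; λ is not greatest since λ < ε.
Only ε has nothing above it, so ε is the maximum.

ε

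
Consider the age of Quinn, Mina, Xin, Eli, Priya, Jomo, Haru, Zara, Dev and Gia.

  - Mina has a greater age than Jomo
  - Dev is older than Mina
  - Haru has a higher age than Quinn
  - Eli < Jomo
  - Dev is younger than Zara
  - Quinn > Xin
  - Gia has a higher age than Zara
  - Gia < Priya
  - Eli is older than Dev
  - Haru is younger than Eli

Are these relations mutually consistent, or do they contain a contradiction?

inconsistent

Chaining the given relations yields Eli < Jomo < Mina < Dev, so Eli < Dev. But one relation states Dev < Eli. These cannot both hold.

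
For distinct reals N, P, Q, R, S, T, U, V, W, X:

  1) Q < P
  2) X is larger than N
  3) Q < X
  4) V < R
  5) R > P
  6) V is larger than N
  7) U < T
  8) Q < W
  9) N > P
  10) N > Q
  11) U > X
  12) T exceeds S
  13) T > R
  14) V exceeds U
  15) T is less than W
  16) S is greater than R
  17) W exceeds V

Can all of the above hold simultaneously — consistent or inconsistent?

Every relation is compatible with Q < P < N < X < U < V < R < S < T < W; the set is consistent.

consistent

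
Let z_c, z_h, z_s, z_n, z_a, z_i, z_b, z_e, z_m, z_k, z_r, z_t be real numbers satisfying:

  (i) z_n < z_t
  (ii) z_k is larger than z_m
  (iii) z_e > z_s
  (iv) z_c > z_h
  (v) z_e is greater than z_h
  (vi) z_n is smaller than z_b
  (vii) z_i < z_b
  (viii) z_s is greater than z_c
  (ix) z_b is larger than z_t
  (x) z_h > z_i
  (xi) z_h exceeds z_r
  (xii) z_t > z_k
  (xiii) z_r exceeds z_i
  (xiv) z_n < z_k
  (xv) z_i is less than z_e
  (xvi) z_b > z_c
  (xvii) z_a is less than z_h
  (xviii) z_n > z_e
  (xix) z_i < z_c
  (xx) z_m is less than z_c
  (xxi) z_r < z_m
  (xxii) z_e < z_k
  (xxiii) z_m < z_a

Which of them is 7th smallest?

Chaining the given pairs: z_i < z_r < z_m < z_a < z_h < z_c < z_s < z_e < z_n < z_k < z_t < z_b.
The 7th smallest is z_s.

z_s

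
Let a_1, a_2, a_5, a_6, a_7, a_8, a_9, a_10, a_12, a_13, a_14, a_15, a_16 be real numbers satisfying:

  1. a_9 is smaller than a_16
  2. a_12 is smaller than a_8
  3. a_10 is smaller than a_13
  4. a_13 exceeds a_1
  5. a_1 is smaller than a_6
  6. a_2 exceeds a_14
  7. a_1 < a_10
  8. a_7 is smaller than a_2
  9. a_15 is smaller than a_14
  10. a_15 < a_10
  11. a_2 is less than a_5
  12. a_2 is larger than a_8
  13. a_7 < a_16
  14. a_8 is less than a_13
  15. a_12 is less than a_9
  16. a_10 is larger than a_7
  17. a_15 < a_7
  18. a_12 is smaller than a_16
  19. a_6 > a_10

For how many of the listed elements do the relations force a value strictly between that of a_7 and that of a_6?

Chaining upward from a_7 reaches: a_16, a_2, a_10, a_13, a_5.
Chaining downward from a_6 reaches: a_1, a_15, a_10.
Strictly between a_7 and a_6 are those in both lists: a_10 — 1 element.

1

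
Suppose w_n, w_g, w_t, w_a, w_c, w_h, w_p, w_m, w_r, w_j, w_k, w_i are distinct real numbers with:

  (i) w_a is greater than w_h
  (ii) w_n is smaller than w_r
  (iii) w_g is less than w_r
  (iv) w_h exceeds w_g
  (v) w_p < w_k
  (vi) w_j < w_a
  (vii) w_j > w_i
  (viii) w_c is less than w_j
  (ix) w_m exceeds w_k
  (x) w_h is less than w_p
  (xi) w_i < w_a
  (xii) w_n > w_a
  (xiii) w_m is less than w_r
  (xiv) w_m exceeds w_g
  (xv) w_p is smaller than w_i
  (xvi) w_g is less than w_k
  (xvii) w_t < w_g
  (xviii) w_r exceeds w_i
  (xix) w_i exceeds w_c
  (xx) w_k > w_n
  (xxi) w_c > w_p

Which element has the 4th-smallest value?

w_p

Piecing the relations together gives one ordering: w_t < w_g < w_h < w_p < w_c < w_i < w_j < w_a < w_n < w_k < w_m < w_r.
The 4th smallest is w_p.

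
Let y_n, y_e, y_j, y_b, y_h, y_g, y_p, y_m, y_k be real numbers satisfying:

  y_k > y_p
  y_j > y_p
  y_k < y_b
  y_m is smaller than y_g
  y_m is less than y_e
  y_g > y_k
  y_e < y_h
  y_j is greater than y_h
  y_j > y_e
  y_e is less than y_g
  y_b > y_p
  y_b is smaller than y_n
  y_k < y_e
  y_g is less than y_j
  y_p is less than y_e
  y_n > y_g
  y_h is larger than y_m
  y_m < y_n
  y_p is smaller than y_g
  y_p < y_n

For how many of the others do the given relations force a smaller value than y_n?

The elements the relations force below y_n are y_m, y_p, y_k, y_e, y_g, y_b — no chain reaches any other.
That is 6.

6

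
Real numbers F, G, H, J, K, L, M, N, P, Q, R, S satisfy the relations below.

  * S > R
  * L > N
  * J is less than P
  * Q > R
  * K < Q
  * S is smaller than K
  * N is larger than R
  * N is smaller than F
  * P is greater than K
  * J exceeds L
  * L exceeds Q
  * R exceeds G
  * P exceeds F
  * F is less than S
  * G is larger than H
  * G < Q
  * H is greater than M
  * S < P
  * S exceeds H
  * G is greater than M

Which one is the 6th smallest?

The consecutive relations fix a unique order: M < H < G < R < N < F < S < K < Q < L < J < P.
The 6th smallest is F.

F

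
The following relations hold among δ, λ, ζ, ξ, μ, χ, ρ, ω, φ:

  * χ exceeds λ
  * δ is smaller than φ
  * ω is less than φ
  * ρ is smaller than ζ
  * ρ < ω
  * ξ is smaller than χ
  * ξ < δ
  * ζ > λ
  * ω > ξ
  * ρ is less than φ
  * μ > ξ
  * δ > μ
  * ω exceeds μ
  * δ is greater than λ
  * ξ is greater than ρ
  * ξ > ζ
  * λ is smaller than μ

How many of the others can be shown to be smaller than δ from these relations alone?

The elements the relations force below δ are ρ, λ, ζ, ξ, μ — no chain reaches any other.
That is 5.

5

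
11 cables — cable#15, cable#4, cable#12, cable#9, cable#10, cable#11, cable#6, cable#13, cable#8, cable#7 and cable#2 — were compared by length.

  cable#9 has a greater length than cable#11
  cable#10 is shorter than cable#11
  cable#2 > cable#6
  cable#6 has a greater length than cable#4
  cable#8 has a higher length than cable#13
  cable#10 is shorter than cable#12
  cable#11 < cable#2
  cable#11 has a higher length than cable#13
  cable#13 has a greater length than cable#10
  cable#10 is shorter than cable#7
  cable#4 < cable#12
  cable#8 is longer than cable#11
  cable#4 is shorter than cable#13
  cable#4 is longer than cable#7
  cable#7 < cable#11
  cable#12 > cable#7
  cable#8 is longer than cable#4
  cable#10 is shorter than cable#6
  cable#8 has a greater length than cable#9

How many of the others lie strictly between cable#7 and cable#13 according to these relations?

1

Chaining upward from cable#7 reaches: cable#4, cable#12, cable#11, cable#9, cable#6, cable#8, cable#2.
Chaining downward from cable#13 reaches: cable#10, cable#4.
Strictly between cable#7 and cable#13 are those in both lists: cable#4 — 1 element.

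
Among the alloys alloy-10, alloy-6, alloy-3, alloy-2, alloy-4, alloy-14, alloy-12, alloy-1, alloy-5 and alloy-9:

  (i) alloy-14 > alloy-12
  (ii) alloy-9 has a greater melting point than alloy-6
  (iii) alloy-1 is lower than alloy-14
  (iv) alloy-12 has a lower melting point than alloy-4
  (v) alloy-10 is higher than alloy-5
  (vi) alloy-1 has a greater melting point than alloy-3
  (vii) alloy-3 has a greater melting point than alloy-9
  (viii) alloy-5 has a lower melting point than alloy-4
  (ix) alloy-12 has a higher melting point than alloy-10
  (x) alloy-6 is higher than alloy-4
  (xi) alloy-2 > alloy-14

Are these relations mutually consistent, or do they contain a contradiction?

Every relation is compatible with alloy-5 < alloy-10 < alloy-12 < alloy-4 < alloy-6 < alloy-9 < alloy-3 < alloy-1 < alloy-14 < alloy-2; the set is consistent.

consistent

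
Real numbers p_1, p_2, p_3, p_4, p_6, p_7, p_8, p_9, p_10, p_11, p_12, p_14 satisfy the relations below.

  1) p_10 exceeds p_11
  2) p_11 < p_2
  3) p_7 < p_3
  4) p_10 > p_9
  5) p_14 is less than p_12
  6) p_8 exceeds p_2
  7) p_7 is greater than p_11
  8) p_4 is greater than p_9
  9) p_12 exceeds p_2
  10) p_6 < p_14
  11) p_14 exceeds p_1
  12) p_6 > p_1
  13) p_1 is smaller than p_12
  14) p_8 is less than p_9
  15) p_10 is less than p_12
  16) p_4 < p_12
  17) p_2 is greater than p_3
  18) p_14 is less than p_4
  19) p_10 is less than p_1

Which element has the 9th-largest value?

Chaining the given pairs: p_11 < p_7 < p_3 < p_2 < p_8 < p_9 < p_10 < p_1 < p_6 < p_14 < p_4 < p_12.
The 9th largest is p_2.

p_2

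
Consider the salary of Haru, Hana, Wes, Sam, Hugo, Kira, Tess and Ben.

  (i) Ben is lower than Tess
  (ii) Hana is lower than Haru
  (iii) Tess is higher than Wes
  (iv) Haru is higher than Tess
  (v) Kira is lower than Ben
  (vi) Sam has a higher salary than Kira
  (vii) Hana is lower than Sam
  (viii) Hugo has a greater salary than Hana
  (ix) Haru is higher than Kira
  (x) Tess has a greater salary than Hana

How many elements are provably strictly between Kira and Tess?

Chaining upward from Kira reaches: Ben, Haru, Sam.
Chaining downward from Tess reaches: Hana, Wes, Ben.
Strictly between Kira and Tess are those in both lists: Ben — 1 element.

1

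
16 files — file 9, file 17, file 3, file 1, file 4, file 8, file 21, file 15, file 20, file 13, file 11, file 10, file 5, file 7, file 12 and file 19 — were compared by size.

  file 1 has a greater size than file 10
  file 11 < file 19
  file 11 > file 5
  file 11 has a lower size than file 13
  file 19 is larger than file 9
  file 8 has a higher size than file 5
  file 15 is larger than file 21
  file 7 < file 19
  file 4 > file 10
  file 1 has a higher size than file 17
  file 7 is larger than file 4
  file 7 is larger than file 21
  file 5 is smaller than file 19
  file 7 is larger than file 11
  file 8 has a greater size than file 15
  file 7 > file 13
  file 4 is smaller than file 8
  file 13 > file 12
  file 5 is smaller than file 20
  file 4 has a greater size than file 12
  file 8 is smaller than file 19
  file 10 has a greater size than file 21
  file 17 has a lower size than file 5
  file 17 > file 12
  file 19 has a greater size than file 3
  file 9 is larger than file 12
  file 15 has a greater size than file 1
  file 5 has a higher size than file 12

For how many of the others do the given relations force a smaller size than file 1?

4

From file 1 the given relations immediately reach file 17, file 10.
From those, file 12, file 21 — 4 in total.
No other element is forced below file 1 by the given relations, so the count is 4.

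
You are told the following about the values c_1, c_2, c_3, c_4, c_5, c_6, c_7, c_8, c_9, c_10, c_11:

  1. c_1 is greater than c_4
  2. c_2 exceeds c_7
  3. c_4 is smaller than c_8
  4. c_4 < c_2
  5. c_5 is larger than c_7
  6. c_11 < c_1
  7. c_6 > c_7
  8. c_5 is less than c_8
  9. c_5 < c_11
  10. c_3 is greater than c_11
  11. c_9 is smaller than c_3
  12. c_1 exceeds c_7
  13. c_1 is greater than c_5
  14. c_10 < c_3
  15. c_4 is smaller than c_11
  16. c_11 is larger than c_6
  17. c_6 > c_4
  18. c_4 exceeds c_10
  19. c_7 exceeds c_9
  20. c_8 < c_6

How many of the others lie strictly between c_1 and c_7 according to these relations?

Chaining upward from c_7 reaches: c_5, c_8, c_6, c_11, c_3, c_2.
Chaining downward from c_1 reaches: c_9, c_5, c_10, c_4, c_8, c_6, c_11.
Strictly between c_7 and c_1 are those in both lists: c_5, c_8, c_6, c_11 — 4 elements.

4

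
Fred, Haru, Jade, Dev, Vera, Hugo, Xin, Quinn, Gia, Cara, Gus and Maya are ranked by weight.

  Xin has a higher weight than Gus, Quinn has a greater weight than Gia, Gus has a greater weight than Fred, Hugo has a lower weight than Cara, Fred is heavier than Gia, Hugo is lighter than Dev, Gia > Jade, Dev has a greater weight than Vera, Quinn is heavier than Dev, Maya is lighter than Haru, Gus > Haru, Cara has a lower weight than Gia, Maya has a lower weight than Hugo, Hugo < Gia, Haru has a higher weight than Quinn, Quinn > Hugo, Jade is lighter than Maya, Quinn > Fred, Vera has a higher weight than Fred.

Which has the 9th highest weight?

Chaining the given pairs: Jade < Maya < Hugo < Cara < Gia < Fred < Vera < Dev < Quinn < Haru < Gus < Xin.
Counting 9 from the largest end gives Cara.

Cara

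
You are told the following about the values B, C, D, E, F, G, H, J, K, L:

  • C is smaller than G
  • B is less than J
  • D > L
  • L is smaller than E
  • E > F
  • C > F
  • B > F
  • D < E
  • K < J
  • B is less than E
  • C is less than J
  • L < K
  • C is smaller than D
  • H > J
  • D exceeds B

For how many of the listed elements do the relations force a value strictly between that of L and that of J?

1

Chaining upward from L reaches: K, D, H, E.
Chaining downward from J reaches: F, C, B, K.
Strictly between L and J are those in both lists: K — 1 element.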